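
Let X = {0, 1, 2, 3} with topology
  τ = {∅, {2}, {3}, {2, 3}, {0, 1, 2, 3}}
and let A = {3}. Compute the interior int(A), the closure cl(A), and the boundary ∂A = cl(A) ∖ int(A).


int(A) = {3}, cl(A) = {0, 1, 3}, ∂A = {0, 1}.

Closed sets in (X, τ) are complements of opens:
  closed(X, τ) = {∅, {0, 1}, {0, 1, 2}, {0, 1, 3}, {0, 1, 2, 3}}.
int(A) = ⋃ {U ∈ τ : U ⊆ A}. Opens contained in A: ∅, {3}.
Taking the union of these: int(A) = {3}.
cl(A) = ⋂ {C closed : A ⊆ C}. Closed sets containing A: {0, 1, 3}, {0, 1, 2, 3}.
Intersecting these: cl(A) = {0, 1, 3}.
∂A = cl(A) ∖ int(A) = {0, 1, 3} ∖ {3} = {0, 1}.


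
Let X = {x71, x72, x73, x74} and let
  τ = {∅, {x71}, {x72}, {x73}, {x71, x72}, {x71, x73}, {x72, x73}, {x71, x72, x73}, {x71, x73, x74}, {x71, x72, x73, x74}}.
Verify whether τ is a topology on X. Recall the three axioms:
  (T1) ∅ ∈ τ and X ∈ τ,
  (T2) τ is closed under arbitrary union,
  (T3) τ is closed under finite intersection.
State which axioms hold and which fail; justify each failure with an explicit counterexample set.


τ IS a topology on X.

Axiom (T1): ∅ ∈ τ? Yes; X ∈ τ? Yes.
Axiom (T2/T3): check pairwise unions and intersections of members of τ.
All pairwise intersections and unions checked — each lies in τ. Therefore τ satisfies (T1), (T2), (T3): it IS a topology on X.


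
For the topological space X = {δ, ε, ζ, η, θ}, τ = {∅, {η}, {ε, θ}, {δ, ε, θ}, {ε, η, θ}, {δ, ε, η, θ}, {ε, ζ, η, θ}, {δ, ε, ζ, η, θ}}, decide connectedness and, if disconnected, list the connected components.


(X, τ) is connected.

Find clopen sets (U ∈ τ with X ∖ U ∈ τ):
  U = ∅, X ∖ U = {δ, ε, ζ, η, θ} — both open, so U is clopen.
  U = {δ, ε, ζ, η, θ}, X ∖ U = ∅ — both open, so U is clopen.
Only trivial clopens (∅ and X) exist, so (X, τ) is connected.
Compute connected components by grouping points that agree on all clopens:
  component: {δ, ε, ζ, η, θ}


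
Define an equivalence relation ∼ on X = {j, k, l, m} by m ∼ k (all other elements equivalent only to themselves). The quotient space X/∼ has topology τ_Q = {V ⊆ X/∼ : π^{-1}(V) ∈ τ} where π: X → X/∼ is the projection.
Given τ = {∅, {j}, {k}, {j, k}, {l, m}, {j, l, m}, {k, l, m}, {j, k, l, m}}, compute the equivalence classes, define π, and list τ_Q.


X/∼ = {[j], [k=m], [l]}; |τ_Q| = 4.

Equivalence classes: [j], [k=m], [l].
Quotient map π: X → X/∼ sends j ↦ [j], k ↦ [k=m], l ↦ [l], m ↦ [k=m].
For each subset V ⊆ X/∼, compute π^{-1}(V) ⊆ X and check whether π^{-1}(V) ∈ τ. V is open in τ_Q iff π^{-1}(V) ∈ τ.
  V = {}: π^{-1}(V) = ∅ ∈ τ ✓.
  V = {[j]}: π^{-1}(V) = {j} ∈ τ ✓.
  V = {[k=m]}: π^{-1}(V) = {k, m} ∉ τ ✗.
  V = {[j], [k=m]}: π^{-1}(V) = {j, k, m} ∉ τ ✗.
  V = {[l]}: π^{-1}(V) = {l} ∉ τ ✗.
  V = {[j], [l]}: π^{-1}(V) = {j, l} ∉ τ ✗.
  V = {[k=m], [l]}: π^{-1}(V) = {k, l, m} ∈ τ ✓.
  V = {[j], [k=m], [l]}: π^{-1}(V) = {j, k, l, m} ∈ τ ✓.
Open sets in the quotient: τ_Q = {{}, {[j]}, {[k=m], [l]}, {[j], [k=m], [l]}} (4 elements).


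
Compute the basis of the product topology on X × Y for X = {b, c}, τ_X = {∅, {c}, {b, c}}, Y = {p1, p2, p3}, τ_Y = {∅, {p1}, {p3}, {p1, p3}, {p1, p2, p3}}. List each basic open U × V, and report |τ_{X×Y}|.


Basis B = {∅ × ∅, {c} × {p1}, {c} × {p3}, {b, c} × {p1}, {b, c} × {p3}, {c} × {p1, p3}, {c} × {p1, p2, p3}, {b, c} × {p1, p3}, {b, c} × {p1, p2, p3}}; |τ_{X×Y}| = 14.

Enumerate products U × V with U ∈ τ_X, V ∈ τ_Y (deduplicated):
  ∅ × ∅ = {} (∅)
  {c} × {p1} = {(c,p1)}
  {c} × {p3} = {(c,p3)}
  {b, c} × {p1} = {(b,p1), (c,p1)}
  {b, c} × {p3} = {(b,p3), (c,p3)}
  {c} × {p1, p3} = {(c,p1), (c,p3)}
  {c} × {p1, p2, p3} = {(c,p1), (c,p2), (c,p3)}
  {b, c} × {p1, p3} = {(b,p1), (b,p3), (c,p1), (c,p3)}
  {b, c} × {p1, p2, p3} = {(b,p1), (b,p2), (b,p3), (c,p1), (c,p2), (c,p3)}
These 9 distinct sets form the basis B.
Close under arbitrary unions to get τ_{X×Y}; counting gives |τ_{X×Y}| = 14.


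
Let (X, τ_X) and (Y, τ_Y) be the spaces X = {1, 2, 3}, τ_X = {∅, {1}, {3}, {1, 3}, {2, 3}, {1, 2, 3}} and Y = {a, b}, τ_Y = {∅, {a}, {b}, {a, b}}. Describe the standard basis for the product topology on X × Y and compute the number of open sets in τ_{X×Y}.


Basis B = {∅ × ∅, {1} × {a}, {1} × {b}, {3} × {a}, {3} × {b}, {1} × {a, b}, {1, 3} × {a}, {1, 3} × {b}, {2, 3} × {a}, {2, 3} × {b}, {3} × {a, b}, {1, 2, 3} × {a}, {1, 2, 3} × {b}, {1, 3} × {a, b}, {2, 3} × {a, b}, {1, 2, 3} × {a, b}}; |τ_{X×Y}| = 36.

Enumerate products U × V with U ∈ τ_X, V ∈ τ_Y (deduplicated):
  ∅ × ∅ = {} (∅)
  {1} × {a} = {(1,a)}
  {1} × {b} = {(1,b)}
  {3} × {a} = {(3,a)}
  {3} × {b} = {(3,b)}
  {1} × {a, b} = {(1,a), (1,b)}
  {1, 3} × {a} = {(1,a), (3,a)}
  {1, 3} × {b} = {(1,b), (3,b)}
  {2, 3} × {a} = {(2,a), (3,a)}
  {2, 3} × {b} = {(2,b), (3,b)}
  {3} × {a, b} = {(3,a), (3,b)}
  {1, 2, 3} × {a} = {(1,a), (2,a), (3,a)}
  {1, 2, 3} × {b} = {(1,b), (2,b), (3,b)}
  {1, 3} × {a, b} = {(1,a), (1,b), (3,a), (3,b)}
  {2, 3} × {a, b} = {(2,a), (2,b), (3,a), (3,b)}
  {1, 2, 3} × {a, b} = {(1,a), (1,b), (2,a), (2,b), (3,a), (3,b)}
These 16 distinct sets form the basis B.
Close under arbitrary unions to get τ_{X×Y}; counting gives |τ_{X×Y}| = 36.


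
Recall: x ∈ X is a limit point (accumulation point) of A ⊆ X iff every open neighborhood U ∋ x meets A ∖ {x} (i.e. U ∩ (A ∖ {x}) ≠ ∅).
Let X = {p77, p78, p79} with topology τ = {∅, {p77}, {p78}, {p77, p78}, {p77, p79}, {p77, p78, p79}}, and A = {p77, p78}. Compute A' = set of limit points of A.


A' = {p79}

For each x ∈ X, list the open sets U ∈ τ with x ∈ U, then check whether U ∩ (A ∖ {x}) ≠ ∅ for every such U.
  x = p77: open {p77} ∋ x has {p77} ∩ (A ∖ {p77}) = ∅, so x is NOT a limit point.
  x = p78: open {p78} ∋ x has {p78} ∩ (A ∖ {p78}) = ∅, so x is NOT a limit point.
  x = p79: opens ∋ x are {p77, p79}, {p77, p78, p79}; each meets A ∖ {p79}, so x IS a limit point.
Collecting: A' = {p79}.


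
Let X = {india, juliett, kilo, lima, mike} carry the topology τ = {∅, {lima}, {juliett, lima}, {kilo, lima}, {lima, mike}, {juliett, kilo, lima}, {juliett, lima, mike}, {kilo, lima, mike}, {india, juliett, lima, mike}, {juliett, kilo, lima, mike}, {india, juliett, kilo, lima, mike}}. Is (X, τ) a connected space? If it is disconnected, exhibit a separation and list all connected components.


(X, τ) is connected.

Find clopen sets (U ∈ τ with X ∖ U ∈ τ):
  U = ∅, X ∖ U = {india, juliett, kilo, lima, mike} — both open, so U is clopen.
  U = {india, juliett, kilo, lima, mike}, X ∖ U = ∅ — both open, so U is clopen.
Only trivial clopens (∅ and X) exist, so (X, τ) is connected.
Compute connected components by grouping points that agree on all clopens:
  component: {india, juliett, kilo, lima, mike}


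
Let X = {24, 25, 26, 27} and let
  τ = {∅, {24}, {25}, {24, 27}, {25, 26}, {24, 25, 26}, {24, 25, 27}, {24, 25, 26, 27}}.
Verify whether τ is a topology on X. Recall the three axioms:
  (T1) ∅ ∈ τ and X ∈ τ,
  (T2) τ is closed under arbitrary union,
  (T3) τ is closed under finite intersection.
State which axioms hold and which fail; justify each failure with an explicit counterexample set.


τ is NOT a topology on X.

Axiom (T1): ∅ ∈ τ? Yes; X ∈ τ? Yes.
Axiom (T2/T3): check pairwise unions and intersections of members of τ.
Counterexample for (T2): {24} ∪ {25} = {24, 25} ∉ τ. Therefore τ is NOT a topology.


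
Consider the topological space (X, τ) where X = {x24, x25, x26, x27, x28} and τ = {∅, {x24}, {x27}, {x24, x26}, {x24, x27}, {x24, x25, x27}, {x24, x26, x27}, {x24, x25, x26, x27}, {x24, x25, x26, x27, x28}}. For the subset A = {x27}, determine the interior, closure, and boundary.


int(A) = {x27}, cl(A) = {x25, x27, x28}, ∂A = {x25, x28}.

Closed sets in (X, τ) are complements of opens:
  closed(X, τ) = {∅, {x28}, {x25, x28}, {x26, x28}, {x25, x26, x28}, {x25, x27, x28}, {x24, x25, x26, x28}, {x25, x26, x27, x28}, {x24, x25, x26, x27, x28}}.
int(A) = ⋃ {U ∈ τ : U ⊆ A}. Opens contained in A: ∅, {x27}.
Taking the union of these: int(A) = {x27}.
cl(A) = ⋂ {C closed : A ⊆ C}. Closed sets containing A: {x25, x27, x28}, {x25, x26, x27, x28}, {x24, x25, x26, x27, x28}.
Intersecting these: cl(A) = {x25, x27, x28}.
∂A = cl(A) ∖ int(A) = {x25, x27, x28} ∖ {x27} = {x25, x28}.


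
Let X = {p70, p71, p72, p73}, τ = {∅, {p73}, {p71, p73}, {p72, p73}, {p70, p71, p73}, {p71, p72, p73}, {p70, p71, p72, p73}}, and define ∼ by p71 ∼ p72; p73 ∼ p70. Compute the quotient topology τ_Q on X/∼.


X/∼ = {[p70=p73], [p71=p72]}; |τ_Q| = 2.

Equivalence classes: [p70=p73], [p71=p72].
Quotient map π: X → X/∼ sends p70 ↦ [p70=p73], p71 ↦ [p71=p72], p72 ↦ [p71=p72], p73 ↦ [p70=p73].
For each subset V ⊆ X/∼, compute π^{-1}(V) ⊆ X and check whether π^{-1}(V) ∈ τ. V is open in τ_Q iff π^{-1}(V) ∈ τ.
  V = {}: π^{-1}(V) = ∅ ∈ τ ✓.
  V = {[p70=p73]}: π^{-1}(V) = {p70, p73} ∉ τ ✗.
  V = {[p71=p72]}: π^{-1}(V) = {p71, p72} ∉ τ ✗.
  V = {[p70=p73], [p71=p72]}: π^{-1}(V) = {p70, p71, p72, p73} ∈ τ ✓.
Open sets in the quotient: τ_Q = {{}, {[p70=p73], [p71=p72]}} (2 elements).


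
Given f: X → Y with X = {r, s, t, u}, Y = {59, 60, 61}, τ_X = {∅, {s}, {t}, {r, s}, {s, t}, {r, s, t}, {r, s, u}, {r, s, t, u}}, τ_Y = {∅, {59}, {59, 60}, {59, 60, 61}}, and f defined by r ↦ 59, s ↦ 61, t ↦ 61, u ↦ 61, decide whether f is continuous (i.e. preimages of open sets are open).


f is NOT continuous.

Compute f^{-1}(U) for each U ∈ τ_Y:
  U = ∅: f^{-1}(U) = ∅ ∈ τ_X ✓.
  U = {59}: f^{-1}(U) = {r} ∉ τ_X ✗.
  U = {59, 60}: f^{-1}(U) = {r} ∉ τ_X ✗.
  U = {59, 60, 61}: f^{-1}(U) = {r, s, t, u} ∈ τ_X ✓.
Found U = {59} with f^{-1}(U) = {r} not in τ_X. Therefore f is NOT continuous.


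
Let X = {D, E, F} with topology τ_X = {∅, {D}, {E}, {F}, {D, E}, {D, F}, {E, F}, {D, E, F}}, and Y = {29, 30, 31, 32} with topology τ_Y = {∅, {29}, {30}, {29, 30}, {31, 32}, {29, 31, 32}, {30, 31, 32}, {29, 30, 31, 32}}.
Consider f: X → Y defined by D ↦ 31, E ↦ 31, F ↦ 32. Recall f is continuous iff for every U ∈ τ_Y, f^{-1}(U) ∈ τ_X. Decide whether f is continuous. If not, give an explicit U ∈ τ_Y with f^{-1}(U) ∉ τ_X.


f IS continuous.

Compute f^{-1}(U) for each U ∈ τ_Y:
  U = ∅: f^{-1}(U) = ∅ ∈ τ_X ✓.
  U = {29}: f^{-1}(U) = ∅ ∈ τ_X ✓.
  U = {30}: f^{-1}(U) = ∅ ∈ τ_X ✓.
  U = {29, 30}: f^{-1}(U) = ∅ ∈ τ_X ✓.
  U = {31, 32}: f^{-1}(U) = {D, E, F} ∈ τ_X ✓.
  U = {29, 31, 32}: f^{-1}(U) = {D, E, F} ∈ τ_X ✓.
  U = {30, 31, 32}: f^{-1}(U) = {D, E, F} ∈ τ_X ✓.
  U = {29, 30, 31, 32}: f^{-1}(U) = {D, E, F} ∈ τ_X ✓.
Every preimage lies in τ_X, so f IS continuous.


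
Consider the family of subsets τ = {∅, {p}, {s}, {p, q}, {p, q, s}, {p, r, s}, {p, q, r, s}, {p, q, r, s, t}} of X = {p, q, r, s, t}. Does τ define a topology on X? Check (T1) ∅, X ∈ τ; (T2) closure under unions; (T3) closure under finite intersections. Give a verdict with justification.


τ is NOT a topology on X.

Axiom (T1): ∅ ∈ τ? Yes; X ∈ τ? Yes.
Axiom (T2/T3): check pairwise unions and intersections of members of τ.
Counterexample for (T2): {p} ∪ {s} = {p, s} ∉ τ. Therefore τ is NOT a topology.


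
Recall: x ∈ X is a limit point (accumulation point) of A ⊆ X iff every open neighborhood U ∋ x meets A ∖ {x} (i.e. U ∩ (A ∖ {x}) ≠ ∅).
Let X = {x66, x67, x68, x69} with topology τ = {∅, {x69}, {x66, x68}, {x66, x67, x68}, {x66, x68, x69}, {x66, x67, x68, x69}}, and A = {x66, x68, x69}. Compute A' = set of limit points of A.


A' = {x66, x67, x68}

For each x ∈ X, list the open sets U ∈ τ with x ∈ U, then check whether U ∩ (A ∖ {x}) ≠ ∅ for every such U.
  x = x66: opens ∋ x are {x66, x68}, {x66, x67, x68}, {x66, x68, x69}, {x66, x67, x68, x69}; each meets A ∖ {x66}, so x IS a limit point.
  x = x67: opens ∋ x are {x66, x67, x68}, {x66, x67, x68, x69}; each meets A ∖ {x67}, so x IS a limit point.
  x = x68: opens ∋ x are {x66, x68}, {x66, x67, x68}, {x66, x68, x69}, {x66, x67, x68, x69}; each meets A ∖ {x68}, so x IS a limit point.
  x = x69: open {x69} ∋ x has {x69} ∩ (A ∖ {x69}) = ∅, so x is NOT a limit point.
Collecting: A' = {x66, x67, x68}.


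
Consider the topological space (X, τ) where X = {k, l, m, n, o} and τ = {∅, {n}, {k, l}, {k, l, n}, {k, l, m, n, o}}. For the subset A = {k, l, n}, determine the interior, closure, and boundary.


int(A) = {k, l, n}, cl(A) = {k, l, m, n, o}, ∂A = {m, o}.

Closed sets in (X, τ) are complements of opens:
  closed(X, τ) = {∅, {m, o}, {m, n, o}, {k, l, m, o}, {k, l, m, n, o}}.
int(A) = ⋃ {U ∈ τ : U ⊆ A}. Opens contained in A: ∅, {n}, {k, l}, {k, l, n}.
Taking the union of these: int(A) = {k, l, n}.
cl(A) = ⋂ {C closed : A ⊆ C}. Closed sets containing A: {k, l, m, n, o}.
Intersecting these: cl(A) = {k, l, m, n, o}.
∂A = cl(A) ∖ int(A) = {k, l, m, n, o} ∖ {k, l, n} = {m, o}.


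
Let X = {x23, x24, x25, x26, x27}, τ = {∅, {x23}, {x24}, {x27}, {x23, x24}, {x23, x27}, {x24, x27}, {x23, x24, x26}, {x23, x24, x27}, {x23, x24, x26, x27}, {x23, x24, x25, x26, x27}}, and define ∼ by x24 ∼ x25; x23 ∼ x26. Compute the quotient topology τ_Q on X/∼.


X/∼ = {[x23=x26], [x24=x25], [x27]}; |τ_Q| = 3.

Equivalence classes: [x23=x26], [x24=x25], [x27].
Quotient map π: X → X/∼ sends x23 ↦ [x23=x26], x24 ↦ [x24=x25], x25 ↦ [x24=x25], x26 ↦ [x23=x26], x27 ↦ [x27].
For each subset V ⊆ X/∼, compute π^{-1}(V) ⊆ X and check whether π^{-1}(V) ∈ τ. V is open in τ_Q iff π^{-1}(V) ∈ τ.
  V = {}: π^{-1}(V) = ∅ ∈ τ ✓.
  V = {[x23=x26]}: π^{-1}(V) = {x23, x26} ∉ τ ✗.
  V = {[x24=x25]}: π^{-1}(V) = {x24, x25} ∉ τ ✗.
  V = {[x23=x26], [x24=x25]}: π^{-1}(V) = {x23, x24, x25, x26} ∉ τ ✗.
  V = {[x27]}: π^{-1}(V) = {x27} ∈ τ ✓.
  V = {[x23=x26], [x27]}: π^{-1}(V) = {x23, x26, x27} ∉ τ ✗.
  V = {[x24=x25], [x27]}: π^{-1}(V) = {x24, x25, x27} ∉ τ ✗.
  V = {[x23=x26], [x24=x25], [x27]}: π^{-1}(V) = {x23, x24, x25, x26, x27} ∈ τ ✓.
Open sets in the quotient: τ_Q = {{}, {[x27]}, {[x23=x26], [x24=x25], [x27]}} (3 elements).


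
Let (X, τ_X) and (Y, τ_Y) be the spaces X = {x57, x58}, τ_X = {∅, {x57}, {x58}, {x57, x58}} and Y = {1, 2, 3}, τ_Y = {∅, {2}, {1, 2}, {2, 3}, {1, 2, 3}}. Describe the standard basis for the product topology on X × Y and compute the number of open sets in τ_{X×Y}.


Basis B = {∅ × ∅, {x57} × {2}, {x58} × {2}, {x57} × {1, 2}, {x57} × {2, 3}, {x57, x58} × {2}, {x58} × {1, 2}, {x58} × {2, 3}, {x57} × {1, 2, 3}, {x58} × {1, 2, 3}, {x57, x58} × {1, 2}, {x57, x58} × {2, 3}, {x57, x58} × {1, 2, 3}}; |τ_{X×Y}| = 25.

Enumerate products U × V with U ∈ τ_X, V ∈ τ_Y (deduplicated):
  ∅ × ∅ = {} (∅)
  {x57} × {2} = {(x57,2)}
  {x58} × {2} = {(x58,2)}
  {x57} × {1, 2} = {(x57,1), (x57,2)}
  {x57} × {2, 3} = {(x57,2), (x57,3)}
  {x57, x58} × {2} = {(x57,2), (x58,2)}
  {x58} × {1, 2} = {(x58,1), (x58,2)}
  {x58} × {2, 3} = {(x58,2), (x58,3)}
  {x57} × {1, 2, 3} = {(x57,1), (x57,2), (x57,3)}
  {x58} × {1, 2, 3} = {(x58,1), (x58,2), (x58,3)}
  {x57, x58} × {1, 2} = {(x57,1), (x57,2), (x58,1), (x58,2)}
  {x57, x58} × {2, 3} = {(x57,2), (x57,3), (x58,2), (x58,3)}
  {x57, x58} × {1, 2, 3} = {(x57,1), (x57,2), (x57,3), (x58,1), (x58,2), (x58,3)}
These 13 distinct sets form the basis B.
Close under arbitrary unions to get τ_{X×Y}; counting gives |τ_{X×Y}| = 25.


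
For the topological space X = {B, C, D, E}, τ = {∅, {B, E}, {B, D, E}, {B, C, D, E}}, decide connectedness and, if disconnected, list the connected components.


(X, τ) is connected.

Find clopen sets (U ∈ τ with X ∖ U ∈ τ):
  U = ∅, X ∖ U = {B, C, D, E} — both open, so U is clopen.
  U = {B, C, D, E}, X ∖ U = ∅ — both open, so U is clopen.
Only trivial clopens (∅ and X) exist, so (X, τ) is connected.
Compute connected components by grouping points that agree on all clopens:
  component: {B, C, D, E}


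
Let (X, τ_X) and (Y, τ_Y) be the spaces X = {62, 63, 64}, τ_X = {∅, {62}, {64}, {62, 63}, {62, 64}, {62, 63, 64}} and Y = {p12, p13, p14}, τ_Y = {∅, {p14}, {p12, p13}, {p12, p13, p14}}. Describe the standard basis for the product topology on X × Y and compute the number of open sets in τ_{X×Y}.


Basis B = {∅ × ∅, {62} × {p14}, {64} × {p14}, {62} × {p12, p13}, {62, 63} × {p14}, {62, 64} × {p14}, {64} × {p12, p13}, {62} × {p12, p13, p14}, {62, 63, 64} × {p14}, {64} × {p12, p13, p14}, {62, 63} × {p12, p13}, {62, 64} × {p12, p13}, {62, 63} × {p12, p13, p14}, {62, 64} × {p12, p13, p14}, {62, 63, 64} × {p12, p13}, {62, 63, 64} × {p12, p13, p14}}; |τ_{X×Y}| = 36.

Enumerate products U × V with U ∈ τ_X, V ∈ τ_Y (deduplicated):
  ∅ × ∅ = {} (∅)
  {62} × {p14} = {(62,p14)}
  {64} × {p14} = {(64,p14)}
  {62} × {p12, p13} = {(62,p12), (62,p13)}
  {62, 63} × {p14} = {(62,p14), (63,p14)}
  {62, 64} × {p14} = {(62,p14), (64,p14)}
  {64} × {p12, p13} = {(64,p12), (64,p13)}
  {62} × {p12, p13, p14} = {(62,p12), (62,p13), (62,p14)}
  {62, 63, 64} × {p14} = {(62,p14), (63,p14), (64,p14)}
  {64} × {p12, p13, p14} = {(64,p12), (64,p13), (64,p14)}
  {62, 63} × {p12, p13} = {(62,p12), (62,p13), (63,p12), (63,p13)}
  {62, 64} × {p12, p13} = {(62,p12), (62,p13), (64,p12), (64,p13)}
  {62, 63} × {p12, p13, p14} = {(62,p12), (62,p13), (62,p14), (63,p12), (63,p13), (63,p14)}
  {62, 64} × {p12, p13, p14} = {(62,p12), (62,p13), (62,p14), (64,p12), (64,p13), (64,p14)}
  {62, 63, 64} × {p12, p13} = {(62,p12), (62,p13), (63,p12), (63,p13), (64,p12), (64,p13)}
  {62, 63, 64} × {p12, p13, p14} = {(62,p12), (62,p13), (62,p14), (63,p12), (63,p13), (63,p14), (64,p12), (64,p13), (64,p14)}
These 16 distinct sets form the basis B.
Close under arbitrary unions to get τ_{X×Y}; counting gives |τ_{X×Y}| = 36.


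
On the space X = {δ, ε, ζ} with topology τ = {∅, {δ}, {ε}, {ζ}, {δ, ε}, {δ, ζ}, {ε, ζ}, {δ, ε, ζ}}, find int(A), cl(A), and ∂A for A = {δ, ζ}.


int(A) = {δ, ζ}, cl(A) = {δ, ζ}, ∂A = ∅.

Closed sets in (X, τ) are complements of opens:
  closed(X, τ) = {∅, {δ}, {ε}, {ζ}, {δ, ε}, {δ, ζ}, {ε, ζ}, {δ, ε, ζ}}.
int(A) = ⋃ {U ∈ τ : U ⊆ A}. Opens contained in A: ∅, {δ}, {ζ}, {δ, ζ}.
Taking the union of these: int(A) = {δ, ζ}.
cl(A) = ⋂ {C closed : A ⊆ C}. Closed sets containing A: {δ, ζ}, {δ, ε, ζ}.
Intersecting these: cl(A) = {δ, ζ}.
∂A = cl(A) ∖ int(A) = {δ, ζ} ∖ {δ, ζ} = ∅.


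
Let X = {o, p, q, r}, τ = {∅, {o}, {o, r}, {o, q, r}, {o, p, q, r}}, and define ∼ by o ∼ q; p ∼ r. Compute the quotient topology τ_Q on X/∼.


X/∼ = {[o=q], [p=r]}; |τ_Q| = 2.

Equivalence classes: [o=q], [p=r].
Quotient map π: X → X/∼ sends o ↦ [o=q], p ↦ [p=r], q ↦ [o=q], r ↦ [p=r].
For each subset V ⊆ X/∼, compute π^{-1}(V) ⊆ X and check whether π^{-1}(V) ∈ τ. V is open in τ_Q iff π^{-1}(V) ∈ τ.
  V = {}: π^{-1}(V) = ∅ ∈ τ ✓.
  V = {[o=q]}: π^{-1}(V) = {o, q} ∉ τ ✗.
  V = {[p=r]}: π^{-1}(V) = {p, r} ∉ τ ✗.
  V = {[o=q], [p=r]}: π^{-1}(V) = {o, p, q, r} ∈ τ ✓.
Open sets in the quotient: τ_Q = {{}, {[o=q], [p=r]}} (2 elements).


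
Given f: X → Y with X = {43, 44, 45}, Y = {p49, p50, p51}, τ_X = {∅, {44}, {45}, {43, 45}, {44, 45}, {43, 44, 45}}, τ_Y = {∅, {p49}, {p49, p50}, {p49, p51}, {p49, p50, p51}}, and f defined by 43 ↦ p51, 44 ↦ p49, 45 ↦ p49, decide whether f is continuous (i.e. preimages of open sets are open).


f IS continuous.

Compute f^{-1}(U) for each U ∈ τ_Y:
  U = ∅: f^{-1}(U) = ∅ ∈ τ_X ✓.
  U = {p49}: f^{-1}(U) = {44, 45} ∈ τ_X ✓.
  U = {p49, p50}: f^{-1}(U) = {44, 45} ∈ τ_X ✓.
  U = {p49, p51}: f^{-1}(U) = {43, 44, 45} ∈ τ_X ✓.
  U = {p49, p50, p51}: f^{-1}(U) = {43, 44, 45} ∈ τ_X ✓.
Every preimage lies in τ_X, so f IS continuous.


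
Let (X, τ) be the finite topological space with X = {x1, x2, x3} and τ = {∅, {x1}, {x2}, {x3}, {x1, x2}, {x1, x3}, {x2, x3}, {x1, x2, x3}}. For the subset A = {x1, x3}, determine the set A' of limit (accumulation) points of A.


A' = ∅

For each x ∈ X, list the open sets U ∈ τ with x ∈ U, then check whether U ∩ (A ∖ {x}) ≠ ∅ for every such U.
  x = x1: open {x1} ∋ x has {x1} ∩ (A ∖ {x1}) = ∅, so x is NOT a limit point.
  x = x2: open {x2} ∋ x has {x2} ∩ (A ∖ {x2}) = ∅, so x is NOT a limit point.
  x = x3: open {x3} ∋ x has {x3} ∩ (A ∖ {x3}) = ∅, so x is NOT a limit point.
Collecting: A' = ∅.


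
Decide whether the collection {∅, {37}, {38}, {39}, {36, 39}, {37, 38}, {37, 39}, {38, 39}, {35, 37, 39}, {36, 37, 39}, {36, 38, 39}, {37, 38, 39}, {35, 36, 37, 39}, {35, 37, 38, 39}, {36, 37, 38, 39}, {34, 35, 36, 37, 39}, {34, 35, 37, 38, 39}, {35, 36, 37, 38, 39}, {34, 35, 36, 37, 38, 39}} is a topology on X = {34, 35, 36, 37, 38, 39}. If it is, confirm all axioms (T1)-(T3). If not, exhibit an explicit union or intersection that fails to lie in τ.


τ is NOT a topology on X.

Axiom (T1): ∅ ∈ τ? Yes; X ∈ τ? Yes.
Axiom (T2/T3): check pairwise unions and intersections of members of τ.
Counterexample for (T3): {34, 35, 36, 37, 39} ∩ {34, 35, 37, 38, 39} = {34, 35, 37, 39} ∉ τ. Therefore τ is NOT a topology.


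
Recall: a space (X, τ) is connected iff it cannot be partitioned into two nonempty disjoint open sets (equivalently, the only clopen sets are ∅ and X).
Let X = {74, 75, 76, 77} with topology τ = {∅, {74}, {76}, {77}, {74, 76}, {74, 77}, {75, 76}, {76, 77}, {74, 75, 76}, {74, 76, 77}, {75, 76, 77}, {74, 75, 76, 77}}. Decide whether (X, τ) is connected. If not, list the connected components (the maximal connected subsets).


(X, τ) is disconnected; components = [{74}, {77}, {75, 76}].

Find clopen sets (U ∈ τ with X ∖ U ∈ τ):
  U = ∅, X ∖ U = {74, 75, 76, 77} — both open, so U is clopen.
  U = {74}, X ∖ U = {75, 76, 77} — both open, so U is clopen.
  U = {77}, X ∖ U = {74, 75, 76} — both open, so U is clopen.
  U = {74, 77}, X ∖ U = {75, 76} — both open, so U is clopen.
  U = {75, 76}, X ∖ U = {74, 77} — both open, so U is clopen.
  U = {74, 75, 76}, X ∖ U = {77} — both open, so U is clopen.
  U = {75, 76, 77}, X ∖ U = {74} — both open, so U is clopen.
  U = {74, 75, 76, 77}, X ∖ U = ∅ — both open, so U is clopen.
Nontrivial clopen(s) exist: e.g. {74, 77}. So (X, τ) is disconnected.
Compute connected components by grouping points that agree on all clopens:
  component: {74}
  component: {77}
  component: {75, 76}


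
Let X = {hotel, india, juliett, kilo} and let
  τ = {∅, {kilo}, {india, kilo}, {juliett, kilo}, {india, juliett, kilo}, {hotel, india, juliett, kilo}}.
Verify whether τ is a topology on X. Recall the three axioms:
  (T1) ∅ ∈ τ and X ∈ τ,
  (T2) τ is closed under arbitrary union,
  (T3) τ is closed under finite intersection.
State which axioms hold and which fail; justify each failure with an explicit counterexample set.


τ IS a topology on X.

Axiom (T1): ∅ ∈ τ? Yes; X ∈ τ? Yes.
Axiom (T2/T3): check pairwise unions and intersections of members of τ.
All pairwise intersections and unions checked — each lies in τ. Therefore τ satisfies (T1), (T2), (T3): it IS a topology on X.


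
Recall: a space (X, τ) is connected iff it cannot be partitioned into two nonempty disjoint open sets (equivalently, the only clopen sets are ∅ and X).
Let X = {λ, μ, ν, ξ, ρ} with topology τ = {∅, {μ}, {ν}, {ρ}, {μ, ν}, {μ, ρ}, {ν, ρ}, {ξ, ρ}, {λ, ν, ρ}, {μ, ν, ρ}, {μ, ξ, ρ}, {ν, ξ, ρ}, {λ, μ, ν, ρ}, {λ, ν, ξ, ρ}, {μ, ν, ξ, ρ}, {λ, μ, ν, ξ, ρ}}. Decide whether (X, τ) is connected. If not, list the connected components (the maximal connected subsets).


(X, τ) is disconnected; components = [{μ}, {λ, ν, ξ, ρ}].

Find clopen sets (U ∈ τ with X ∖ U ∈ τ):
  U = ∅, X ∖ U = {λ, μ, ν, ξ, ρ} — both open, so U is clopen.
  U = {μ}, X ∖ U = {λ, ν, ξ, ρ} — both open, so U is clopen.
  U = {λ, ν, ξ, ρ}, X ∖ U = {μ} — both open, so U is clopen.
  U = {λ, μ, ν, ξ, ρ}, X ∖ U = ∅ — both open, so U is clopen.
Nontrivial clopen(s) exist: e.g. {λ, ν, ξ, ρ}. So (X, τ) is disconnected.
Compute connected components by grouping points that agree on all clopens:
  component: {μ}
  component: {λ, ν, ξ, ρ}


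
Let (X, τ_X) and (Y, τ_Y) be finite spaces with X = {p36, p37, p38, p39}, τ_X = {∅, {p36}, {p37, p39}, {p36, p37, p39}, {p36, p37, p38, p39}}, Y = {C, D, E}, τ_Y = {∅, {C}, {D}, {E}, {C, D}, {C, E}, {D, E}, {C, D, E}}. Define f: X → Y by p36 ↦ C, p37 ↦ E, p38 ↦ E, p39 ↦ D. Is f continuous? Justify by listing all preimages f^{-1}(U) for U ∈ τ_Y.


f is NOT continuous.

Compute f^{-1}(U) for each U ∈ τ_Y:
  U = ∅: f^{-1}(U) = ∅ ∈ τ_X ✓.
  U = {C}: f^{-1}(U) = {p36} ∈ τ_X ✓.
  U = {D}: f^{-1}(U) = {p39} ∉ τ_X ✗.
  U = {E}: f^{-1}(U) = {p37, p38} ∉ τ_X ✗.
  U = {C, D}: f^{-1}(U) = {p36, p39} ∉ τ_X ✗.
  U = {C, E}: f^{-1}(U) = {p36, p37, p38} ∉ τ_X ✗.
  U = {D, E}: f^{-1}(U) = {p37, p38, p39} ∉ τ_X ✗.
  U = {C, D, E}: f^{-1}(U) = {p36, p37, p38, p39} ∈ τ_X ✓.
Found U = {D} with f^{-1}(U) = {p39} not in τ_X. Therefore f is NOT continuous.


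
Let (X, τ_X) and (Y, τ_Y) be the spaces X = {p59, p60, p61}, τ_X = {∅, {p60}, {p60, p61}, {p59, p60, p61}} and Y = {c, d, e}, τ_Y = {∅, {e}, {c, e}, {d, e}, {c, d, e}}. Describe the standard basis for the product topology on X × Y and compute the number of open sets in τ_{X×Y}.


Basis B = {∅ × ∅, {p60} × {e}, {p60} × {c, e}, {p60} × {d, e}, {p60, p61} × {e}, {p59, p60, p61} × {e}, {p60} × {c, d, e}, {p60, p61} × {c, e}, {p60, p61} × {d, e}, {p59, p60, p61} × {c, e}, {p59, p60, p61} × {d, e}, {p60, p61} × {c, d, e}, {p59, p60, p61} × {c, d, e}}; |τ_{X×Y}| = 30.

Enumerate products U × V with U ∈ τ_X, V ∈ τ_Y (deduplicated):
  ∅ × ∅ = {} (∅)
  {p60} × {e} = {(p60,e)}
  {p60} × {c, e} = {(p60,c), (p60,e)}
  {p60} × {d, e} = {(p60,d), (p60,e)}
  {p60, p61} × {e} = {(p60,e), (p61,e)}
  {p59, p60, p61} × {e} = {(p59,e), (p60,e), (p61,e)}
  {p60} × {c, d, e} = {(p60,c), (p60,d), (p60,e)}
  {p60, p61} × {c, e} = {(p60,c), (p60,e), (p61,c), (p61,e)}
  {p60, p61} × {d, e} = {(p60,d), (p60,e), (p61,d), (p61,e)}
  {p59, p60, p61} × {c, e} = {(p59,c), (p59,e), (p60,c), (p60,e), (p61,c), (p61,e)}
  {p59, p60, p61} × {d, e} = {(p59,d), (p59,e), (p60,d), (p60,e), (p61,d), (p61,e)}
  {p60, p61} × {c, d, e} = {(p60,c), (p60,d), (p60,e), (p61,c), (p61,d), (p61,e)}
  {p59, p60, p61} × {c, d, e} = {(p59,c), (p59,d), (p59,e), (p60,c), (p60,d), (p60,e), (p61,c), (p61,d), (p61,e)}
These 13 distinct sets form the basis B.
Close under arbitrary unions to get τ_{X×Y}; counting gives |τ_{X×Y}| = 30.


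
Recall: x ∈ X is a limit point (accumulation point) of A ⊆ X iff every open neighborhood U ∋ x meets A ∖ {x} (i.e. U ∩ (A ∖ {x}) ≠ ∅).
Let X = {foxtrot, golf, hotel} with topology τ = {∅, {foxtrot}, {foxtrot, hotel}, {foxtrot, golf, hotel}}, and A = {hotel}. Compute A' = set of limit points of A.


A' = {golf}

For each x ∈ X, list the open sets U ∈ τ with x ∈ U, then check whether U ∩ (A ∖ {x}) ≠ ∅ for every such U.
  x = foxtrot: open {foxtrot} ∋ x has {foxtrot} ∩ (A ∖ {foxtrot}) = ∅, so x is NOT a limit point.
  x = golf: opens ∋ x are {foxtrot, golf, hotel}; each meets A ∖ {golf}, so x IS a limit point.
  x = hotel: open {foxtrot, hotel} ∋ x has {foxtrot, hotel} ∩ (A ∖ {hotel}) = ∅, so x is NOT a limit point.
Collecting: A' = {golf}.


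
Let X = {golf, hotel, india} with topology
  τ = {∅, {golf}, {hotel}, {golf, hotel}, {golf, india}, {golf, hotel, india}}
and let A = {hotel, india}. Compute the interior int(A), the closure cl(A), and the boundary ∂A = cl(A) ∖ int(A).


int(A) = {hotel}, cl(A) = {hotel, india}, ∂A = {india}.

Closed sets in (X, τ) are complements of opens:
  closed(X, τ) = {∅, {hotel}, {india}, {golf, india}, {hotel, india}, {golf, hotel, india}}.
int(A) = ⋃ {U ∈ τ : U ⊆ A}. Opens contained in A: ∅, {hotel}.
Taking the union of these: int(A) = {hotel}.
cl(A) = ⋂ {C closed : A ⊆ C}. Closed sets containing A: {hotel, india}, {golf, hotel, india}.
Intersecting these: cl(A) = {hotel, india}.
∂A = cl(A) ∖ int(A) = {hotel, india} ∖ {hotel} = {india}.


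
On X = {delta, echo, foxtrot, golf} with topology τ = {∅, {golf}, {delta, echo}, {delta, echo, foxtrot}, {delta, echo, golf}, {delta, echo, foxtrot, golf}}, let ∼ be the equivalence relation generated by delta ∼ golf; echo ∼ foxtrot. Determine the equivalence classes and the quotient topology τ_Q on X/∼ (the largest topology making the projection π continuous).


X/∼ = {[delta=golf], [echo=foxtrot]}; |τ_Q| = 2.

Equivalence classes: [delta=golf], [echo=foxtrot].
Quotient map π: X → X/∼ sends delta ↦ [delta=golf], echo ↦ [echo=foxtrot], foxtrot ↦ [echo=foxtrot], golf ↦ [delta=golf].
For each subset V ⊆ X/∼, compute π^{-1}(V) ⊆ X and check whether π^{-1}(V) ∈ τ. V is open in τ_Q iff π^{-1}(V) ∈ τ.
  V = {}: π^{-1}(V) = ∅ ∈ τ ✓.
  V = {[delta=golf]}: π^{-1}(V) = {delta, golf} ∉ τ ✗.
  V = {[echo=foxtrot]}: π^{-1}(V) = {echo, foxtrot} ∉ τ ✗.
  V = {[delta=golf], [echo=foxtrot]}: π^{-1}(V) = {delta, echo, foxtrot, golf} ∈ τ ✓.
Open sets in the quotient: τ_Q = {{}, {[delta=golf], [echo=foxtrot]}} (2 elements).


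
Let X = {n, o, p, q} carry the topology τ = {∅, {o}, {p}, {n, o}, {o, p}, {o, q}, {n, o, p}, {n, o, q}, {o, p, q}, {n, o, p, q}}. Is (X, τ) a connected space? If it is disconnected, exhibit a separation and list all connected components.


(X, τ) is disconnected; components = [{p}, {n, o, q}].

Find clopen sets (U ∈ τ with X ∖ U ∈ τ):
  U = ∅, X ∖ U = {n, o, p, q} — both open, so U is clopen.
  U = {p}, X ∖ U = {n, o, q} — both open, so U is clopen.
  U = {n, o, q}, X ∖ U = {p} — both open, so U is clopen.
  U = {n, o, p, q}, X ∖ U = ∅ — both open, so U is clopen.
Nontrivial clopen(s) exist: e.g. {p}. So (X, τ) is disconnected.
Compute connected components by grouping points that agree on all clopens:
  component: {p}
  component: {n, o, q}


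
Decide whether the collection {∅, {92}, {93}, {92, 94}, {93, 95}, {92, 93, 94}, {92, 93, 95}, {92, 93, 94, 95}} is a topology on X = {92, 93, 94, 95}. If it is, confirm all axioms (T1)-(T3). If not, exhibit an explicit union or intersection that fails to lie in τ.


τ is NOT a topology on X.

Axiom (T1): ∅ ∈ τ? Yes; X ∈ τ? Yes.
Axiom (T2/T3): check pairwise unions and intersections of members of τ.
Counterexample for (T2): {92} ∪ {93} = {92, 93} ∉ τ. Therefore τ is NOT a topology.


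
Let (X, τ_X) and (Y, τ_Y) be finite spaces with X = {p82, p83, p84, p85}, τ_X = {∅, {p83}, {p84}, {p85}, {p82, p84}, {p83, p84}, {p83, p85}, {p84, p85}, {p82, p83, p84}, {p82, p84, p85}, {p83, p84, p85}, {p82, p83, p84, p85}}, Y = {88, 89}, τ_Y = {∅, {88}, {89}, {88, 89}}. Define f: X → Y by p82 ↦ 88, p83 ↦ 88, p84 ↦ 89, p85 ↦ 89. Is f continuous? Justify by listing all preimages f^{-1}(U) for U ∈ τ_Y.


f is NOT continuous.

Compute f^{-1}(U) for each U ∈ τ_Y:
  U = ∅: f^{-1}(U) = ∅ ∈ τ_X ✓.
  U = {88}: f^{-1}(U) = {p82, p83} ∉ τ_X ✗.
  U = {89}: f^{-1}(U) = {p84, p85} ∈ τ_X ✓.
  U = {88, 89}: f^{-1}(U) = {p82, p83, p84, p85} ∈ τ_X ✓.
Found U = {88} with f^{-1}(U) = {p82, p83} not in τ_X. Therefore f is NOT continuous.


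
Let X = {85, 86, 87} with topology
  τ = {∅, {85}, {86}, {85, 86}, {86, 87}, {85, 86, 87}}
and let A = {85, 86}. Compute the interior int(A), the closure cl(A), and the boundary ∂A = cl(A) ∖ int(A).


int(A) = {85, 86}, cl(A) = {85, 86, 87}, ∂A = {87}.

Closed sets in (X, τ) are complements of opens:
  closed(X, τ) = {∅, {85}, {87}, {85, 87}, {86, 87}, {85, 86, 87}}.
int(A) = ⋃ {U ∈ τ : U ⊆ A}. Opens contained in A: ∅, {85}, {86}, {85, 86}.
Taking the union of these: int(A) = {85, 86}.
cl(A) = ⋂ {C closed : A ⊆ C}. Closed sets containing A: {85, 86, 87}.
Intersecting these: cl(A) = {85, 86, 87}.
∂A = cl(A) ∖ int(A) = {85, 86, 87} ∖ {85, 86} = {87}.


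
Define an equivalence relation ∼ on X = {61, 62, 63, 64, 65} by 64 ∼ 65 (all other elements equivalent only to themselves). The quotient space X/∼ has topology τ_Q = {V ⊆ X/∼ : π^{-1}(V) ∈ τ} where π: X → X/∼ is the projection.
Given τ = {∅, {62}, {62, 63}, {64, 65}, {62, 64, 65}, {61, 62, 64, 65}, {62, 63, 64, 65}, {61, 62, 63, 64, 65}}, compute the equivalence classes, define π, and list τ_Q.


X/∼ = {[61], [62], [63], [64=65]}; |τ_Q| = 8.

Equivalence classes: [61], [62], [63], [64=65].
Quotient map π: X → X/∼ sends 61 ↦ [61], 62 ↦ [62], 63 ↦ [63], 64 ↦ [64=65], 65 ↦ [64=65].
For each subset V ⊆ X/∼, compute π^{-1}(V) ⊆ X and check whether π^{-1}(V) ∈ τ. V is open in τ_Q iff π^{-1}(V) ∈ τ.
  V = {}: π^{-1}(V) = ∅ ∈ τ ✓.
  V = {[61]}: π^{-1}(V) = {61} ∉ τ ✗.
  V = {[62]}: π^{-1}(V) = {62} ∈ τ ✓.
  V = {[61], [62]}: π^{-1}(V) = {61, 62} ∉ τ ✗.
  V = {[63]}: π^{-1}(V) = {63} ∉ τ ✗.
  V = {[61], [63]}: π^{-1}(V) = {61, 63} ∉ τ ✗.
  V = {[62], [63]}: π^{-1}(V) = {62, 63} ∈ τ ✓.
  V = {[61], [62], [63]}: π^{-1}(V) = {61, 62, 63} ∉ τ ✗.
  V = {[64=65]}: π^{-1}(V) = {64, 65} ∈ τ ✓.
  V = {[61], [64=65]}: π^{-1}(V) = {61, 64, 65} ∉ τ ✗.
  V = {[62], [64=65]}: π^{-1}(V) = {62, 64, 65} ∈ τ ✓.
  V = {[61], [62], [64=65]}: π^{-1}(V) = {61, 62, 64, 65} ∈ τ ✓.
  V = {[63], [64=65]}: π^{-1}(V) = {63, 64, 65} ∉ τ ✗.
  V = {[61], [63], [64=65]}: π^{-1}(V) = {61, 63, 64, 65} ∉ τ ✗.
  V = {[62], [63], [64=65]}: π^{-1}(V) = {62, 63, 64, 65} ∈ τ ✓.
  V = {[61], [62], [63], [64=65]}: π^{-1}(V) = {61, 62, 63, 64, 65} ∈ τ ✓.
Open sets in the quotient: τ_Q = {{}, {[62]}, {[62], [63]}, {[64=65]}, {[62], [64=65]}, {[61], [62], [64=65]}, {[62], [63], [64=65]}, {[61], [62], [63], [64=65]}} (8 elements).


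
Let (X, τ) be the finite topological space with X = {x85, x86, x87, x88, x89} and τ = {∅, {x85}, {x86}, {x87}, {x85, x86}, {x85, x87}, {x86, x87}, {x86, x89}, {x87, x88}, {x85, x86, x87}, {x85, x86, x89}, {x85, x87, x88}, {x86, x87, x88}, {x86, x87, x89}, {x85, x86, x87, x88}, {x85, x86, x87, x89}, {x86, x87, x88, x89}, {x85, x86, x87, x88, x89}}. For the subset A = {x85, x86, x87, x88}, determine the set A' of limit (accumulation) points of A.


A' = {x88, x89}

For each x ∈ X, list the open sets U ∈ τ with x ∈ U, then check whether U ∩ (A ∖ {x}) ≠ ∅ for every such U.
  x = x85: open {x85} ∋ x has {x85} ∩ (A ∖ {x85}) = ∅, so x is NOT a limit point.
  x = x86: open {x86} ∋ x has {x86} ∩ (A ∖ {x86}) = ∅, so x is NOT a limit point.
  x = x87: open {x87} ∋ x has {x87} ∩ (A ∖ {x87}) = ∅, so x is NOT a limit point.
  x = x88: opens ∋ x are {x87, x88}, {x85, x87, x88}, {x86, x87, x88}, {x85, x86, x87, x88}, {x86, x87, x88, x89}, {x85, x86, x87, x88, x89}; each meets A ∖ {x88}, so x IS a limit point.
  x = x89: opens ∋ x are {x86, x89}, {x85, x86, x89}, {x86, x87, x89}, {x85, x86, x87, x89}, {x86, x87, x88, x89}, {x85, x86, x87, x88, x89}; each meets A ∖ {x89}, so x IS a limit point.
Collecting: A' = {x88, x89}.


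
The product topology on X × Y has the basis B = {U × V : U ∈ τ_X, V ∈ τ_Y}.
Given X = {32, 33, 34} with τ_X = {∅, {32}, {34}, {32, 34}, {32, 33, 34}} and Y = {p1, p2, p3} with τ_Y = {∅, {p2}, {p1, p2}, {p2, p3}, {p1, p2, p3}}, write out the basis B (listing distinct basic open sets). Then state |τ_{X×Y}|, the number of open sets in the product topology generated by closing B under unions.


Basis B = {∅ × ∅, {32} × {p2}, {34} × {p2}, {32} × {p1, p2}, {32} × {p2, p3}, {32, 34} × {p2}, {34} × {p1, p2}, {34} × {p2, p3}, {32} × {p1, p2, p3}, {32, 33, 34} × {p2}, {34} × {p1, p2, p3}, {32, 34} × {p1, p2}, {32, 34} × {p2, p3}, {32, 34} × {p1, p2, p3}, {32, 33, 34} × {p1, p2}, {32, 33, 34} × {p2, p3}, {32, 33, 34} × {p1, p2, p3}}; |τ_{X×Y}| = 50.

Enumerate products U × V with U ∈ τ_X, V ∈ τ_Y (deduplicated):
  ∅ × ∅ = {} (∅)
  {32} × {p2} = {(32,p2)}
  {34} × {p2} = {(34,p2)}
  {32} × {p1, p2} = {(32,p1), (32,p2)}
  {32} × {p2, p3} = {(32,p2), (32,p3)}
  {32, 34} × {p2} = {(32,p2), (34,p2)}
  {34} × {p1, p2} = {(34,p1), (34,p2)}
  {34} × {p2, p3} = {(34,p2), (34,p3)}
  {32} × {p1, p2, p3} = {(32,p1), (32,p2), (32,p3)}
  {32, 33, 34} × {p2} = {(32,p2), (33,p2), (34,p2)}
  {34} × {p1, p2, p3} = {(34,p1), (34,p2), (34,p3)}
  {32, 34} × {p1, p2} = {(32,p1), (32,p2), (34,p1), (34,p2)}
  {32, 34} × {p2, p3} = {(32,p2), (32,p3), (34,p2), (34,p3)}
  {32, 34} × {p1, p2, p3} = {(32,p1), (32,p2), (32,p3), (34,p1), (34,p2), (34,p3)}
  {32, 33, 34} × {p1, p2} = {(32,p1), (32,p2), (33,p1), (33,p2), (34,p1), (34,p2)}
  {32, 33, 34} × {p2, p3} = {(32,p2), (32,p3), (33,p2), (33,p3), (34,p2), (34,p3)}
  {32, 33, 34} × {p1, p2, p3} = {(32,p1), (32,p2), (32,p3), (33,p1), (33,p2), (33,p3), (34,p1), (34,p2), (34,p3)}
These 17 distinct sets form the basis B.
Close under arbitrary unions to get τ_{X×Y}; counting gives |τ_{X×Y}| = 50.


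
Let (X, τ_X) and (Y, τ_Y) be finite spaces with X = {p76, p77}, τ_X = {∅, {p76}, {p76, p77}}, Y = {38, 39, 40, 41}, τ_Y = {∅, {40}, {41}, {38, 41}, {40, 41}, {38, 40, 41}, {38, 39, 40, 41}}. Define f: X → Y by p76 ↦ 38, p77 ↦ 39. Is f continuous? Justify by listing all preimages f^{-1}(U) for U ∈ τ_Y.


f IS continuous.

Compute f^{-1}(U) for each U ∈ τ_Y:
  U = ∅: f^{-1}(U) = ∅ ∈ τ_X ✓.
  U = {40}: f^{-1}(U) = ∅ ∈ τ_X ✓.
  U = {41}: f^{-1}(U) = ∅ ∈ τ_X ✓.
  U = {38, 41}: f^{-1}(U) = {p76} ∈ τ_X ✓.
  U = {40, 41}: f^{-1}(U) = ∅ ∈ τ_X ✓.
  U = {38, 40, 41}: f^{-1}(U) = {p76} ∈ τ_X ✓.
  U = {38, 39, 40, 41}: f^{-1}(U) = {p76, p77} ∈ τ_X ✓.
Every preimage lies in τ_X, so f IS continuous.


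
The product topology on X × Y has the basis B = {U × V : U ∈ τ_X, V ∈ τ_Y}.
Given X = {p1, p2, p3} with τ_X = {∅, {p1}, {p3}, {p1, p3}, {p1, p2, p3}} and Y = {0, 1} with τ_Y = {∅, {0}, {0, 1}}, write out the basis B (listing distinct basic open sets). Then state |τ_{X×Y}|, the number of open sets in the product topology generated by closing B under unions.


Basis B = {∅ × ∅, {p1} × {0}, {p3} × {0}, {p1} × {0, 1}, {p1, p3} × {0}, {p3} × {0, 1}, {p1, p2, p3} × {0}, {p1, p3} × {0, 1}, {p1, p2, p3} × {0, 1}}; |τ_{X×Y}| = 14.

Enumerate products U × V with U ∈ τ_X, V ∈ τ_Y (deduplicated):
  ∅ × ∅ = {} (∅)
  {p1} × {0} = {(p1,0)}
  {p3} × {0} = {(p3,0)}
  {p1} × {0, 1} = {(p1,0), (p1,1)}
  {p1, p3} × {0} = {(p1,0), (p3,0)}
  {p3} × {0, 1} = {(p3,0), (p3,1)}
  {p1, p2, p3} × {0} = {(p1,0), (p2,0), (p3,0)}
  {p1, p3} × {0, 1} = {(p1,0), (p1,1), (p3,0), (p3,1)}
  {p1, p2, p3} × {0, 1} = {(p1,0), (p1,1), (p2,0), (p2,1), (p3,0), (p3,1)}
These 9 distinct sets form the basis B.
Close under arbitrary unions to get τ_{X×Y}; counting gives |τ_{X×Y}| = 14.


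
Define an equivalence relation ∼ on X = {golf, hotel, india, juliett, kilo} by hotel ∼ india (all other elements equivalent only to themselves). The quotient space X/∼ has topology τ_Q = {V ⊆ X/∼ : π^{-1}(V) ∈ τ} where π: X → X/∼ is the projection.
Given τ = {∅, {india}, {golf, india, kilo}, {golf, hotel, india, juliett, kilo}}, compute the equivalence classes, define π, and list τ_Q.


X/∼ = {[golf], [hotel=india], [juliett], [kilo]}; |τ_Q| = 2.

Equivalence classes: [golf], [hotel=india], [juliett], [kilo].
Quotient map π: X → X/∼ sends golf ↦ [golf], hotel ↦ [hotel=india], india ↦ [hotel=india], juliett ↦ [juliett], kilo ↦ [kilo].
For each subset V ⊆ X/∼, compute π^{-1}(V) ⊆ X and check whether π^{-1}(V) ∈ τ. V is open in τ_Q iff π^{-1}(V) ∈ τ.
  V = {}: π^{-1}(V) = ∅ ∈ τ ✓.
  V = {[golf]}: π^{-1}(V) = {golf} ∉ τ ✗.
  V = {[hotel=india]}: π^{-1}(V) = {hotel, india} ∉ τ ✗.
  V = {[golf], [hotel=india]}: π^{-1}(V) = {golf, hotel, india} ∉ τ ✗.
  V = {[juliett]}: π^{-1}(V) = {juliett} ∉ τ ✗.
  V = {[golf], [juliett]}: π^{-1}(V) = {golf, juliett} ∉ τ ✗.
  V = {[hotel=india], [juliett]}: π^{-1}(V) = {hotel, india, juliett} ∉ τ ✗.
  V = {[golf], [hotel=india], [juliett]}: π^{-1}(V) = {golf, hotel, india, juliett} ∉ τ ✗.
  V = {[kilo]}: π^{-1}(V) = {kilo} ∉ τ ✗.
  V = {[golf], [kilo]}: π^{-1}(V) = {golf, kilo} ∉ τ ✗.
  V = {[hotel=india], [kilo]}: π^{-1}(V) = {hotel, india, kilo} ∉ τ ✗.
  V = {[golf], [hotel=india], [kilo]}: π^{-1}(V) = {golf, hotel, india, kilo} ∉ τ ✗.
  V = {[juliett], [kilo]}: π^{-1}(V) = {juliett, kilo} ∉ τ ✗.
  V = {[golf], [juliett], [kilo]}: π^{-1}(V) = {golf, juliett, kilo} ∉ τ ✗.
  V = {[hotel=india], [juliett], [kilo]}: π^{-1}(V) = {hotel, india, juliett, kilo} ∉ τ ✗.
  V = {[golf], [hotel=india], [juliett], [kilo]}: π^{-1}(V) = {golf, hotel, india, juliett, kilo} ∈ τ ✓.
Open sets in the quotient: τ_Q = {{}, {[golf], [hotel=india], [juliett], [kilo]}} (2 elements).
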